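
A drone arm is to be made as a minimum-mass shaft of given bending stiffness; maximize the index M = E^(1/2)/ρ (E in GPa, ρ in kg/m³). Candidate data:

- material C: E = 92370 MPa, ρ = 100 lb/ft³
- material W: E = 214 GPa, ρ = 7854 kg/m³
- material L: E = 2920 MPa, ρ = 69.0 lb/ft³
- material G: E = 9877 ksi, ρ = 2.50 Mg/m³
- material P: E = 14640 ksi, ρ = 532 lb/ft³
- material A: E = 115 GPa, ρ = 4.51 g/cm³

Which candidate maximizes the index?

material C

Normalizing units and computing the index:
  material C: E = 92.37 GPa, ρ = 1602 kg/m³
  material W: E = 214.0 GPa, ρ = 7854 kg/m³
  material L: E = 2.920 GPa, ρ = 1105 kg/m³
  material G: E = 68.10 GPa, ρ = 2500 kg/m³
  material P: E = 100.9 GPa, ρ = 8522 kg/m³
  material A: E = 115.0 GPa, ρ = 4510 kg/m³
  material C: M = 6.00×10⁻³
  material G: M = 3.30×10⁻³
  material A: M = 2.38×10⁻³
  material W: M = 1.86×10⁻³
  material L: M = 1.55×10⁻³
  material P: M = 1.18×10⁻³
Material C ranks first.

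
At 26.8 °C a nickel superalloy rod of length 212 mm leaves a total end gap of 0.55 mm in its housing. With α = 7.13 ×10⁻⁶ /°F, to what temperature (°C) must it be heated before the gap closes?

α = 7.13×10⁻⁶/°F × 9/5 = 12.8×10⁻⁶/K.
α·L₀·ΔT = 0.55 mm ⇒ ΔT = 0.55 / (12.8×10⁻⁶ × 212.0) = 202.1 K.
T = 26.8 + 202.1 = 228.9 °C.

229 °C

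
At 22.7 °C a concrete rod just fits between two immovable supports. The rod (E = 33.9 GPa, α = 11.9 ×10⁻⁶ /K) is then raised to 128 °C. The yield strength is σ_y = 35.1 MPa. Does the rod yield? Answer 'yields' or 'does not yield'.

ΔT = 105.3 K. Constrained thermal stress σ = E·α·ΔT = 33.90×10³ MPa × 11.9×10⁻⁶ × 105.3 = 42.5 MPa (compressive).
Compare to σ_y = 35.1 MPa: σ ≥ σ_y, so it yields.

yields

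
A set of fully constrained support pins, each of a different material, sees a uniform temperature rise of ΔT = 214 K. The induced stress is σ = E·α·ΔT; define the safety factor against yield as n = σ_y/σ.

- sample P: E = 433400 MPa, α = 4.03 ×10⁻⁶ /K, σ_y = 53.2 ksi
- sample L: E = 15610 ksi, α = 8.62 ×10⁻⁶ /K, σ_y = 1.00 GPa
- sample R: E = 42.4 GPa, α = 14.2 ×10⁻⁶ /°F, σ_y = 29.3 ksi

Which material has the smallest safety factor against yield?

With everything in SI (GPa, ×10⁻⁶/K, MPa):
  sample P: E = 433.4, α = 4.03, σ_y = 366.8 → σ = 374 MPa, n = 0.981
  sample L: E = 107.6, α = 8.62, σ_y = 1000 → σ = 199 MPa, n = 5.04
  sample R: E = 42.40, α = 25.6, σ_y = 202.0 → σ = 232 MPa, n = 0.871
Smallest n: sample R with n = 0.871.

sample R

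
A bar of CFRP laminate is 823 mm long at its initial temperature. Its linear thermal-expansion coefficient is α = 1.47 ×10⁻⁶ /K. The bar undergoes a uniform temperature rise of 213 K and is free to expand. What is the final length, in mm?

823.26 mm

ΔL = α·L₀·ΔT = 1.47×10⁻⁶ × 823 mm × 213.0 K = 0.258 mm.
L = L₀ + ΔL = 823 + 0.258 = 823.26 mm.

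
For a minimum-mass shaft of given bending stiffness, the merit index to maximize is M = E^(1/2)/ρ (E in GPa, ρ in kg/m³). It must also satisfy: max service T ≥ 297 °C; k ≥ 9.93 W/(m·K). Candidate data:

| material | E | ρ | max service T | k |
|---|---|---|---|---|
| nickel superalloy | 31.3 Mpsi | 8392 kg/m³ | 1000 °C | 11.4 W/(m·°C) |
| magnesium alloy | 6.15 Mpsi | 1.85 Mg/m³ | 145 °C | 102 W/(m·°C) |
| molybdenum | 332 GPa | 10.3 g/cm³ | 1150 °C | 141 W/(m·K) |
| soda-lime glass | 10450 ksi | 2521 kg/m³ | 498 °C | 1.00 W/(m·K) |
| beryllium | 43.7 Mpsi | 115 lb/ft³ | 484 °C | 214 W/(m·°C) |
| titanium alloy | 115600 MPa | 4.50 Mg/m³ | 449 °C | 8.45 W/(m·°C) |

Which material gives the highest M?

Screen on constraints: max service T ≥ 297 °C; k ≥ 9.93 W/(m·K). Survivors: nickel superalloy, molybdenum, beryllium.
After converting to SI:
  nickel superalloy: E = 215.8 GPa, ρ = 8392 kg/m³
  molybdenum: E = 332.0 GPa, ρ = 10300 kg/m³
  beryllium: E = 301.3 GPa, ρ = 1842 kg/m³
  beryllium: M = 9.42×10⁻³
  molybdenum: M = 1.77×10⁻³
  nickel superalloy: M = 1.75×10⁻³
Beryllium ranks first.

beryllium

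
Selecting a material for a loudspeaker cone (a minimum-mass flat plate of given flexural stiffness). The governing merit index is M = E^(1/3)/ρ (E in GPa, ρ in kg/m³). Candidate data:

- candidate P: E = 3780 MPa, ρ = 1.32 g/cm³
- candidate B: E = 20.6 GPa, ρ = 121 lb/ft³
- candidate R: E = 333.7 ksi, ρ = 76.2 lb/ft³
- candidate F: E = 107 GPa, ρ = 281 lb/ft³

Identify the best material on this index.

candidate B

After converting to SI:
  candidate P: E = 3.780 GPa, ρ = 1320 kg/m³
  candidate B: E = 20.60 GPa, ρ = 1938 kg/m³
  candidate R: E = 2.301 GPa, ρ = 1221 kg/m³
  candidate F: E = 107.0 GPa, ρ = 4501 kg/m³
  candidate B: M = 1.41×10⁻³
  candidate P: M = 1.18×10⁻³
  candidate R: M = 1.08×10⁻³
  candidate F: M = 1.05×10⁻³
Highest index: candidate B.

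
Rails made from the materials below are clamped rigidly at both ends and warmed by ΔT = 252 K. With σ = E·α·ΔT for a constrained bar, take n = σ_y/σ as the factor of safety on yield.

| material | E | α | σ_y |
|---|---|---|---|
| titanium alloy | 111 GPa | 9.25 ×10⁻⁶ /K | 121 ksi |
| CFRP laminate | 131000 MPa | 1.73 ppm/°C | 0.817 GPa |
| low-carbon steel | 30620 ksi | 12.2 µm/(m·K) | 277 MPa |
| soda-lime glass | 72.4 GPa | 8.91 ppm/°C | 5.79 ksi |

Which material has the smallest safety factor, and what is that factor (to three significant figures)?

With everything in SI (GPa, ×10⁻⁶/K, MPa):
  titanium alloy: E = 111.0, α = 9.25, σ_y = 834.3 → σ = 259 MPa, n = 3.22
  CFRP laminate: E = 131.0, α = 1.73, σ_y = 817.0 → σ = 57.1 MPa, n = 14.3
  low-carbon steel: E = 211.1, α = 12.2, σ_y = 277.0 → σ = 649 MPa, n = 0.427
  soda-lime glass: E = 72.40, α = 8.91, σ_y = 39.92 → σ = 163 MPa, n = 0.246
Soda-lime glass has the lowest safety factor, n = 0.246.

soda-lime glass, n = 0.246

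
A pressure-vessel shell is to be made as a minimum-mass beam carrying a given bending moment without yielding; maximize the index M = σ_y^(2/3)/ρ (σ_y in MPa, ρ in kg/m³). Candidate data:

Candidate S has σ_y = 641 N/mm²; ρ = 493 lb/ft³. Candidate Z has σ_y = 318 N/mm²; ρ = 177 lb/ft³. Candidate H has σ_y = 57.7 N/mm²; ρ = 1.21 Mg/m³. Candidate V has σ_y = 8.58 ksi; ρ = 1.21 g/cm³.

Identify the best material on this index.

Convert each candidate to consistent units, then evaluate M:
  candidate S: σ_y = 641.0 MPa, ρ = 7897 kg/m³
  candidate Z: σ_y = 318.0 MPa, ρ = 2835 kg/m³
  candidate H: σ_y = 57.70 MPa, ρ = 1210 kg/m³
  candidate V: σ_y = 59.16 MPa, ρ = 1210 kg/m³
  candidate Z: M = 16.4×10⁻³
  candidate V: M = 12.5×10⁻³
  candidate H: M = 12.3×10⁻³
  candidate S: M = 9.41×10⁻³
Highest index: candidate Z.

candidate Z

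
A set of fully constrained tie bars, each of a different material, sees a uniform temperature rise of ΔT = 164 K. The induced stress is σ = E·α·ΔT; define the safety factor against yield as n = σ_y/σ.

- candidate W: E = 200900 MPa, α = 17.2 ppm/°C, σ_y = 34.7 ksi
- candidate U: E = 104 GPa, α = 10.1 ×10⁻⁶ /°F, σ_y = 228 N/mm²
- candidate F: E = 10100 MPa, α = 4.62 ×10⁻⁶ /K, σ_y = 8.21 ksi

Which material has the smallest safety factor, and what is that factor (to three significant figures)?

Converting E to GPa, α to ×10⁻⁶/K, σ_y to MPa, then σ and n for each:
  candidate W: E = 200.9, α = 17.2, σ_y = 239.2 → σ = 567 MPa, n = 0.422
  candidate U: E = 104.0, α = 18.2, σ_y = 228.0 → σ = 310 MPa, n = 0.735
  candidate F: E = 10.10, α = 4.62, σ_y = 56.61 → σ = 7.65 MPa, n = 7.40
Smallest n: candidate W with n = 0.422.

candidate W, n = 0.422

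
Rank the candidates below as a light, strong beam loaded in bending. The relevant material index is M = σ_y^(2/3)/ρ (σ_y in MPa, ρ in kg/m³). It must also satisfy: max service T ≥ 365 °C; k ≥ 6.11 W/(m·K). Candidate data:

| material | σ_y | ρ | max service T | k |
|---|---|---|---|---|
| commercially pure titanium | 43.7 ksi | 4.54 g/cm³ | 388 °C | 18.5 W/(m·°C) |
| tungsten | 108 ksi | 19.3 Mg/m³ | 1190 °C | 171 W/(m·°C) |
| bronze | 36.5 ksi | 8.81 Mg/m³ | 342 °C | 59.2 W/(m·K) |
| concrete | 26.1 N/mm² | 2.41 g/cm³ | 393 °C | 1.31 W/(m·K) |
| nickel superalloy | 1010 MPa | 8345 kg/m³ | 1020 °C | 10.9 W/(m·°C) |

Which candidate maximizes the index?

nickel superalloy

Screen on constraints: max service T ≥ 365 °C; k ≥ 6.11 W/(m·K). Survivors: commercially pure titanium, tungsten, nickel superalloy.
In SI units:
  commercially pure titanium: σ_y = 301.3 MPa, ρ = 4540 kg/m³
  tungsten: σ_y = 744.6 MPa, ρ = 19300 kg/m³
  nickel superalloy: σ_y = 1010 MPa, ρ = 8345 kg/m³
  nickel superalloy: M = 12.1×10⁻³
  commercially pure titanium: M = 9.90×10⁻³
  tungsten: M = 4.26×10⁻³
Nickel superalloy has the largest M.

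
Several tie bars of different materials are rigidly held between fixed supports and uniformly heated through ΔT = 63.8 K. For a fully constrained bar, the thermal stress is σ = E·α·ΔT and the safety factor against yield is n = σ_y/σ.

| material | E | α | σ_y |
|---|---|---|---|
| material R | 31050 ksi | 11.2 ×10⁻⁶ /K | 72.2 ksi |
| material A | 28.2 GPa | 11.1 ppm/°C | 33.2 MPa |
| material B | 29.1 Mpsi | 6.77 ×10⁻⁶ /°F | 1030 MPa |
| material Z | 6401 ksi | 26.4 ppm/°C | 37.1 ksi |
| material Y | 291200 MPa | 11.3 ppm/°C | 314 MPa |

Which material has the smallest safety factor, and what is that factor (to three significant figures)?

material Y, n = 1.50

With everything in SI (GPa, ×10⁻⁶/K, MPa):
  material R: E = 214.1, α = 11.2, σ_y = 497.8 → σ = 153 MPa, n = 3.25
  material A: E = 28.20, α = 11.1, σ_y = 33.20 → σ = 20.0 MPa, n = 1.66
  material B: E = 200.6, α = 12.2, σ_y = 1030 → σ = 156 MPa, n = 6.60
  material Z: E = 44.13, α = 26.4, σ_y = 255.8 → σ = 74.3 MPa, n = 3.44
  material Y: E = 291.2, α = 11.3, σ_y = 314.0 → σ = 210 MPa, n = 1.50
Material Y has the lowest safety factor, n = 1.50.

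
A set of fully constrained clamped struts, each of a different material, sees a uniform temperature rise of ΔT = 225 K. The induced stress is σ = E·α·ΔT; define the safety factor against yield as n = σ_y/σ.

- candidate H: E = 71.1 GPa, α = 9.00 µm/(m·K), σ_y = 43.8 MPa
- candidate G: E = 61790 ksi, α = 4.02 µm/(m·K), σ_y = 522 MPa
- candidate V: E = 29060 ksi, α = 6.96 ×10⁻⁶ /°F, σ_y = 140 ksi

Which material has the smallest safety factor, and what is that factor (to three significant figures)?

Converting E to GPa, α to ×10⁻⁶/K, σ_y to MPa, then σ and n for each:
  candidate H: E = 71.10, α = 9.00, σ_y = 43.80 → σ = 144 MPa, n = 0.304
  candidate G: E = 426.0, α = 4.02, σ_y = 522.0 → σ = 385 MPa, n = 1.35
  candidate V: E = 200.4, α = 12.5, σ_y = 965.3 → σ = 565 MPa, n = 1.71
Candidate H has the lowest safety factor, n = 0.304.

candidate H, n = 0.304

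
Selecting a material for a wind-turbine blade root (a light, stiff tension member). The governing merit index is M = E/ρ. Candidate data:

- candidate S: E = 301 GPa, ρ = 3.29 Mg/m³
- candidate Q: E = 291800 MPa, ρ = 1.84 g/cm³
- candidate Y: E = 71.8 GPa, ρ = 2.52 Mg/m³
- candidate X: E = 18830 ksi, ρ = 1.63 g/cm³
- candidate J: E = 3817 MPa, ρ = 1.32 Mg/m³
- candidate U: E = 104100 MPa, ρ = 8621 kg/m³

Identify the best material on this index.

candidate Q

Normalizing units and computing the index:
  candidate S: E = 301.0 GPa, ρ = 3290 kg/m³
  candidate Q: E = 291.8 GPa, ρ = 1840 kg/m³
  candidate Y: E = 71.80 GPa, ρ = 2520 kg/m³
  candidate X: E = 129.8 GPa, ρ = 1630 kg/m³
  candidate J: E = 3.817 GPa, ρ = 1320 kg/m³
  candidate U: E = 104.1 GPa, ρ = 8621 kg/m³
  candidate Q: M = 159 MN·m/kg
  candidate S: M = 91.5 MN·m/kg
  candidate X: M = 79.6 MN·m/kg
  candidate Y: M = 28.5 MN·m/kg
  candidate U: M = 12.1 MN·m/kg
  candidate J: M = 2.89 MN·m/kg
Candidate Q has the largest M.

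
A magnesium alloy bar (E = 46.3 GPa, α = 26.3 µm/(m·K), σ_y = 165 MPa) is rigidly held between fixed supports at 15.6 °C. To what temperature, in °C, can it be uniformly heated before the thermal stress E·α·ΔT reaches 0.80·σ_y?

124 °C

E·α·ΔT = 132.0 MPa ⇒ ΔT = 132.0 / (46.30×10³ × 26.3×10⁻⁶) = 108.4 K.
T = 15.6 + 108.4 = 124.0 °C.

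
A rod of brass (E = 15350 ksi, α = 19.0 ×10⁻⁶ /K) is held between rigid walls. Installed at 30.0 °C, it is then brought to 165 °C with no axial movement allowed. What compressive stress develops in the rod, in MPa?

271 MPa

E = 15350 ksi = 105.8 GPa.
ΔT = 135.0 K. Constrained thermal stress σ = E·α·ΔT = 105.8×10³ MPa × 19.0×10⁻⁶ × 135.0 = 271 MPa (compressive).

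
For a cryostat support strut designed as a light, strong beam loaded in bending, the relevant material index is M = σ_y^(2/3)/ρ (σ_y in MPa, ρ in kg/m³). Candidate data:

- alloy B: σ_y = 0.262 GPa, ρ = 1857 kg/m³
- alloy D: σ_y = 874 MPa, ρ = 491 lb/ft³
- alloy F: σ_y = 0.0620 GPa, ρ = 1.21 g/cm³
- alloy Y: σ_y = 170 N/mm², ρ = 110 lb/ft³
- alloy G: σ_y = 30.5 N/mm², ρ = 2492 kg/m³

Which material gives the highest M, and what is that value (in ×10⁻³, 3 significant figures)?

alloy B, M = 22.0×10⁻³

Putting every candidate on a common basis:
  alloy B: σ_y = 262.0 MPa, ρ = 1857 kg/m³
  alloy D: σ_y = 874.0 MPa, ρ = 7865 kg/m³
  alloy F: σ_y = 62.00 MPa, ρ = 1210 kg/m³
  alloy Y: σ_y = 170.0 MPa, ρ = 1762 kg/m³
  alloy G: σ_y = 30.50 MPa, ρ = 2492 kg/m³
  alloy B: M = 22.0×10⁻³
  alloy Y: M = 17.4×10⁻³
  alloy F: M = 12.9×10⁻³
  alloy D: M = 11.6×10⁻³
  alloy G: M = 3.92×10⁻³
The maximum is for alloy B.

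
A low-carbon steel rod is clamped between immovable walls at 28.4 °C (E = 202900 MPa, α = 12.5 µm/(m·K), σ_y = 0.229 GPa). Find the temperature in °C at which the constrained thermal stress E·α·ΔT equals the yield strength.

E = 202900 MPa = 202.9 GPa.
σ_y = 0.229 GPa = 229.0 MPa.
E·α·ΔT = 229.0 MPa ⇒ ΔT = 229.0 / (202.9×10³ × 12.5×10⁻⁶) = 90.29 K.
T = 28.4 + 90.29 = 118.7 °C.

119 °C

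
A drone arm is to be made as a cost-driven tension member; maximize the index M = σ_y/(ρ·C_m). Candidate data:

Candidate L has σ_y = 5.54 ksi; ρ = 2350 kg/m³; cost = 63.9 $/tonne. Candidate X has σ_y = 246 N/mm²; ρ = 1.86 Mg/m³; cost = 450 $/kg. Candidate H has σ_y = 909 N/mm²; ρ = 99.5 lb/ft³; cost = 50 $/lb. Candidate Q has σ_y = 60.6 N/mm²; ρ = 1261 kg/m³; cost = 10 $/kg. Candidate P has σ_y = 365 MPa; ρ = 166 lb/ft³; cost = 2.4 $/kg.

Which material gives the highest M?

Convert each candidate to consistent units, then evaluate M:
  candidate L: σ_y = 38.20 MPa, ρ = 2350 kg/m³, cost = 0.06390 $/kg
  candidate X: σ_y = 246.0 MPa, ρ = 1860 kg/m³, cost = 450.0 $/kg
  candidate H: σ_y = 909.0 MPa, ρ = 1594 kg/m³, cost = 110.2 $/kg
  candidate Q: σ_y = 60.60 MPa, ρ = 1261 kg/m³, cost = 10.00 $/kg
  candidate P: σ_y = 365.0 MPa, ρ = 2659 kg/m³, cost = 2.400 $/kg
  candidate L: M = 254 kN·m per $
  candidate P: M = 57.2 kN·m per $
  candidate H: M = 5.17 kN·m per $
  candidate Q: M = 4.81 kN·m per $
  candidate X: M = 0.294 kN·m per $
Candidate L ranks first.

candidate L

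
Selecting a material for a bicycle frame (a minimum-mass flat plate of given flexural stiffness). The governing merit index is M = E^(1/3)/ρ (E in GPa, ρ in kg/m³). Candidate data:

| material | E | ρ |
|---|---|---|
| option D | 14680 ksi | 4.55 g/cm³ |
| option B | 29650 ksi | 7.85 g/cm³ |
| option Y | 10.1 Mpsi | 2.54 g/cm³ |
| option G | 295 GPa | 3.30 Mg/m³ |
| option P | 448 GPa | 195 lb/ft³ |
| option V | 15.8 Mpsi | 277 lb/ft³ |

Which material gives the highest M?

After converting to SI:
  option D: E = 101.2 GPa, ρ = 4550 kg/m³
  option B: E = 204.4 GPa, ρ = 7850 kg/m³
  option Y: E = 69.64 GPa, ρ = 2540 kg/m³
  option G: E = 295.0 GPa, ρ = 3300 kg/m³
  option P: E = 448.0 GPa, ρ = 3124 kg/m³
  option V: E = 108.9 GPa, ρ = 4437 kg/m³
  option P: M = 2.45×10⁻³
  option G: M = 2.02×10⁻³
  option Y: M = 1.62×10⁻³
  option V: M = 1.08×10⁻³
  option D: M = 1.02×10⁻³
  option B: M = 0.750×10⁻³
Option P ranks first.

option P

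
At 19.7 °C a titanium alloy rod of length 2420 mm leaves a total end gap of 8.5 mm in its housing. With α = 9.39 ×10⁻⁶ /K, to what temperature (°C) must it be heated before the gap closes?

α·L₀·ΔT = 8.5 mm ⇒ ΔT = 8.5 / (9.39×10⁻⁶ × 2420.0) = 374.1 K.
T = 19.7 + 374.1 = 393.8 °C.

394 °C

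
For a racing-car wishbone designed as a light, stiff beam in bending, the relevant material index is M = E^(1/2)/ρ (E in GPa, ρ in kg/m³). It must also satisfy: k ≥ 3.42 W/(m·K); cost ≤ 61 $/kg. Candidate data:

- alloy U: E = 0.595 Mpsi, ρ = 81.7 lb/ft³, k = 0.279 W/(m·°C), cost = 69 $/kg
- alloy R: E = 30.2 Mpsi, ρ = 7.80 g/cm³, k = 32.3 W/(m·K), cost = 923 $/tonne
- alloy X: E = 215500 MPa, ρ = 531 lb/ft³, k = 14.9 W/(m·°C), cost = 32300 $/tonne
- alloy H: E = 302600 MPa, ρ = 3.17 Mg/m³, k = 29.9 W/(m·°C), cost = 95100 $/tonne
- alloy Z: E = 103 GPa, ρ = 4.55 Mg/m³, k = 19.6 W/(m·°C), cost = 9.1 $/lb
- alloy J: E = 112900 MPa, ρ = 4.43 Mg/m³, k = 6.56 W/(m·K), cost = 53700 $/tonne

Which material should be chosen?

Screen on constraints: k ≥ 3.42 W/(m·K); cost ≤ 61 $/kg. Survivors: alloy R, alloy X, alloy Z, alloy J.
Normalizing units and computing the index:
  alloy R: E = 208.2 GPa, ρ = 7800 kg/m³
  alloy X: E = 215.5 GPa, ρ = 8506 kg/m³
  alloy Z: E = 103.0 GPa, ρ = 4550 kg/m³
  alloy J: E = 112.9 GPa, ρ = 4430 kg/m³
  alloy J: M = 2.40×10⁻³
  alloy Z: M = 2.23×10⁻³
  alloy R: M = 1.85×10⁻³
  alloy X: M = 1.73×10⁻³
Alloy J ranks first.

alloy J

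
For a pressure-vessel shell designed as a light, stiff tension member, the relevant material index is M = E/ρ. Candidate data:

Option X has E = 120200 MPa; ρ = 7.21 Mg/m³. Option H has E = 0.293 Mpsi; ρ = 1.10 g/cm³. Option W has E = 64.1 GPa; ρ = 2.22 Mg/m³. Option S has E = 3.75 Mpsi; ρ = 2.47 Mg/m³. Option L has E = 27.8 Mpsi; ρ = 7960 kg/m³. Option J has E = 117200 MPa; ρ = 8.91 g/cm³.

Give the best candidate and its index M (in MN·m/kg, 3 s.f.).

After converting to SI:
  option X: E = 120.2 GPa, ρ = 7210 kg/m³
  option H: E = 2.020 GPa, ρ = 1100 kg/m³
  option W: E = 64.10 GPa, ρ = 2220 kg/m³
  option S: E = 25.86 GPa, ρ = 2470 kg/m³
  option L: E = 191.7 GPa, ρ = 7960 kg/m³
  option J: E = 117.2 GPa, ρ = 8910 kg/m³
  option W: M = 28.9 MN·m/kg
  option L: M = 24.1 MN·m/kg
  option X: M = 16.7 MN·m/kg
  option J: M = 13.2 MN·m/kg
  option S: M = 10.5 MN·m/kg
  option H: M = 1.84 MN·m/kg
The maximum is for option W.

option W, M = 28.9 MN·m/kg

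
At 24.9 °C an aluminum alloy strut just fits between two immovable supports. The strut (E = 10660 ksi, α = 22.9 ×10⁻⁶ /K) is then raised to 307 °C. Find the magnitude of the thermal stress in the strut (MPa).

475 MPa

E = 10660 ksi = 73.50 GPa.
ΔT = 282.1 K. Constrained thermal stress σ = E·α·ΔT = 73.50×10³ MPa × 22.9×10⁻⁶ × 282.1 = 475 MPa (compressive).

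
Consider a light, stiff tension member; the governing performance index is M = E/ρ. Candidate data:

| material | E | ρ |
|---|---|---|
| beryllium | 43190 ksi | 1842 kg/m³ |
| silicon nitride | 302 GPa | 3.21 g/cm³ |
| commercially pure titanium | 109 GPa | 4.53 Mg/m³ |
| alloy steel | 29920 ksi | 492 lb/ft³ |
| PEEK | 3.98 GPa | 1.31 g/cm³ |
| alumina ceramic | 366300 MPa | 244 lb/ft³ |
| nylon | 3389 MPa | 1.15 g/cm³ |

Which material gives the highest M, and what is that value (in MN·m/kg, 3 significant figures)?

beryllium, M = 162 MN·m/kg

Normalizing units and computing the index:
  beryllium: E = 297.8 GPa, ρ = 1842 kg/m³
  silicon nitride: E = 302.0 GPa, ρ = 3210 kg/m³
  commercially pure titanium: E = 109.0 GPa, ρ = 4530 kg/m³
  alloy steel: E = 206.3 GPa, ρ = 7881 kg/m³
  PEEK: E = 3.980 GPa, ρ = 1310 kg/m³
  alumina ceramic: E = 366.3 GPa, ρ = 3909 kg/m³
  nylon: E = 3.389 GPa, ρ = 1150 kg/m³
  beryllium: M = 162 MN·m/kg
  silicon nitride: M = 94.1 MN·m/kg
  alumina ceramic: M = 93.7 MN·m/kg
  alloy steel: M = 26.2 MN·m/kg
  commercially pure titanium: M = 24.1 MN·m/kg
  PEEK: M = 3.04 MN·m/kg
  nylon: M = 2.95 MN·m/kg
Highest index: beryllium.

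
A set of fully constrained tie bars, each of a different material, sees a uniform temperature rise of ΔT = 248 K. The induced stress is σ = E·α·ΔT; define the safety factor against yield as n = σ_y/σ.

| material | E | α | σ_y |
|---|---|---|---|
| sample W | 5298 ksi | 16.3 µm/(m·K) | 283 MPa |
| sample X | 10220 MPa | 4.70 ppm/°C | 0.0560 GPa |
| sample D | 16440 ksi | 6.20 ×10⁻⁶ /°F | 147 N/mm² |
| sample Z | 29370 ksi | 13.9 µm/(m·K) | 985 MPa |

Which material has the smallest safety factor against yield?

Converting E to GPa, α to ×10⁻⁶/K, σ_y to MPa, then σ and n for each:
  sample W: E = 36.53, α = 16.3, σ_y = 283.0 → σ = 148 MPa, n = 1.92
  sample X: E = 10.22, α = 4.70, σ_y = 56.00 → σ = 11.9 MPa, n = 4.70
  sample D: E = 113.3, α = 11.2, σ_y = 147.0 → σ = 314 MPa, n = 0.469
  sample Z: E = 202.5, α = 13.9, σ_y = 985.0 → σ = 698 MPa, n = 1.41
Smallest n: sample D with n = 0.469.

sample D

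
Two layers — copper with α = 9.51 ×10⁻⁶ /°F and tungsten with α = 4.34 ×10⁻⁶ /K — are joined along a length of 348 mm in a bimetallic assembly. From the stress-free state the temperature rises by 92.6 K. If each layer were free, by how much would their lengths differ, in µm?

412 µm

copper: α = 9.51×10⁻⁶/°F × 9/5 = 17.1×10⁻⁶/K.
Δα = |17.1 − 4.34|×10⁻⁶/K = 12.8×10⁻⁶/K.
ΔL_mismatch = Δα·L·ΔT = 12.8×10⁻⁶ × 348.0 mm × 92.6 K = 412 µm.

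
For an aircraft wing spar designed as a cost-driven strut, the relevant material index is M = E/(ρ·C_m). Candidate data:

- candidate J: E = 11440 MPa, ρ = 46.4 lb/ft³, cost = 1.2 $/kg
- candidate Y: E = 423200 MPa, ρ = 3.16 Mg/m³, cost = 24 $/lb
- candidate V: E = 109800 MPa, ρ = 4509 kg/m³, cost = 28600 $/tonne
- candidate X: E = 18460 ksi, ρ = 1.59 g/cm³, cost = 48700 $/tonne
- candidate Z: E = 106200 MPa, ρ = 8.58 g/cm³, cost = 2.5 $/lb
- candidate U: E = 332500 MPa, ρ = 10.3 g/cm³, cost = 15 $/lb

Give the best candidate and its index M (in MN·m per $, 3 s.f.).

Normalizing units and computing the index:
  candidate J: E = 11.44 GPa, ρ = 743.3 kg/m³, cost = 1.200 $/kg
  candidate Y: E = 423.2 GPa, ρ = 3160 kg/m³, cost = 52.91 $/kg
  candidate V: E = 109.8 GPa, ρ = 4509 kg/m³, cost = 28.60 $/kg
  candidate X: E = 127.3 GPa, ρ = 1590 kg/m³, cost = 48.70 $/kg
  candidate Z: E = 106.2 GPa, ρ = 8580 kg/m³, cost = 5.511 $/kg
  candidate U: E = 332.5 GPa, ρ = 10300 kg/m³, cost = 33.07 $/kg
  candidate J: M = 12.8 MN·m per $
  candidate Y: M = 2.53 MN·m per $
  candidate Z: M = 2.25 MN·m per $
  candidate X: M = 1.64 MN·m per $
  candidate U: M = 0.976 MN·m per $
  candidate V: M = 0.851 MN·m per $
Candidate J has the largest M.

candidate J, M = 12.8 MN·m per $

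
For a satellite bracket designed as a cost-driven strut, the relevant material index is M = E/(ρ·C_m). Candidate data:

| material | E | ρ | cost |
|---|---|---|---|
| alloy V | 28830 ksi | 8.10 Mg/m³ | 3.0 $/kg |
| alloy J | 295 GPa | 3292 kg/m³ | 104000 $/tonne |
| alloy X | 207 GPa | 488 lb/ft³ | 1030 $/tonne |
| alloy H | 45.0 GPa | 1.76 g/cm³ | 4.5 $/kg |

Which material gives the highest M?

Putting every candidate on a common basis:
  alloy V: E = 198.8 GPa, ρ = 8100 kg/m³, cost = 3.000 $/kg
  alloy J: E = 295.0 GPa, ρ = 3292 kg/m³, cost = 104.0 $/kg
  alloy X: E = 207.0 GPa, ρ = 7817 kg/m³, cost = 1.030 $/kg
  alloy H: E = 45.00 GPa, ρ = 1760 kg/m³, cost = 4.500 $/kg
  alloy X: M = 25.7 MN·m per $
  alloy V: M = 8.18 MN·m per $
  alloy H: M = 5.68 MN·m per $
  alloy J: M = 0.862 MN·m per $
Highest index: alloy X.

alloy X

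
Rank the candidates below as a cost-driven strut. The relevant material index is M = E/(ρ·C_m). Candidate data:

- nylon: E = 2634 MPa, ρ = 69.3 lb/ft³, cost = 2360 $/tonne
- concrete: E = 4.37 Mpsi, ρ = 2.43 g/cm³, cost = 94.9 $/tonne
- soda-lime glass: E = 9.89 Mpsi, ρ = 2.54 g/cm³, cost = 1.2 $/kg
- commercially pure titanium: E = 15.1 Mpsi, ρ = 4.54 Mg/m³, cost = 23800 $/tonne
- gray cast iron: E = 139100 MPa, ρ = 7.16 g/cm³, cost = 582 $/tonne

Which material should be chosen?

concrete

Convert each candidate to consistent units, then evaluate M:
  nylon: E = 2.634 GPa, ρ = 1110 kg/m³, cost = 2.360 $/kg
  concrete: E = 30.13 GPa, ρ = 2430 kg/m³, cost = 0.09490 $/kg
  soda-lime glass: E = 68.19 GPa, ρ = 2540 kg/m³, cost = 1.200 $/kg
  commercially pure titanium: E = 104.1 GPa, ρ = 4540 kg/m³, cost = 23.80 $/kg
  gray cast iron: E = 139.1 GPa, ρ = 7160 kg/m³, cost = 0.5820 $/kg
  concrete: M = 131 MN·m per $
  gray cast iron: M = 33.4 MN·m per $
  soda-lime glass: M = 22.4 MN·m per $
  nylon: M = 1.01 MN·m per $
  commercially pure titanium: M = 0.964 MN·m per $
The maximum is for concrete.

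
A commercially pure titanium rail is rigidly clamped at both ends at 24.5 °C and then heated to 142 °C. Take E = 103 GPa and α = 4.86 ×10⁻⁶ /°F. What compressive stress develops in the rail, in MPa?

α = 4.86×10⁻⁶/°F × 9/5 = 8.75×10⁻⁶/K.
ΔT = 117.5 K. Constrained thermal stress σ = E·α·ΔT = 103.0×10³ MPa × 8.75×10⁻⁶ × 117.5 = 106 MPa (compressive).

106 MPa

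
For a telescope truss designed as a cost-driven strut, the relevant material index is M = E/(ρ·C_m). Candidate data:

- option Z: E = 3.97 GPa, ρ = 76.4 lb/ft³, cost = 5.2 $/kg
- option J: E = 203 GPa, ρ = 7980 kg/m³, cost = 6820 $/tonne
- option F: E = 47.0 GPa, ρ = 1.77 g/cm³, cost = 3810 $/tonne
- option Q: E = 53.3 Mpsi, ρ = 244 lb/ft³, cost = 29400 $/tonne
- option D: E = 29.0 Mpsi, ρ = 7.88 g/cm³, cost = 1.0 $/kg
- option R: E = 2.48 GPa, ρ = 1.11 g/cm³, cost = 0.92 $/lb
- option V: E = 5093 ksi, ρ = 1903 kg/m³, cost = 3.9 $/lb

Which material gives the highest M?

After converting to SI:
  option Z: E = 3.970 GPa, ρ = 1224 kg/m³, cost = 5.200 $/kg
  option J: E = 203.0 GPa, ρ = 7980 kg/m³, cost = 6.820 $/kg
  option F: E = 47.00 GPa, ρ = 1770 kg/m³, cost = 3.810 $/kg
  option Q: E = 367.5 GPa, ρ = 3909 kg/m³, cost = 29.40 $/kg
  option D: E = 199.9 GPa, ρ = 7880 kg/m³, cost = 1.000 $/kg
  option R: E = 2.480 GPa, ρ = 1110 kg/m³, cost = 2.028 $/kg
  option V: E = 35.12 GPa, ρ = 1903 kg/m³, cost = 8.598 $/kg
  option D: M = 25.4 MN·m per $
  option F: M = 6.97 MN·m per $
  option J: M = 3.73 MN·m per $
  option Q: M = 3.20 MN·m per $
  option V: M = 2.15 MN·m per $
  option R: M = 1.10 MN·m per $
  option Z: M = 0.624 MN·m per $
Highest index: option D.

option D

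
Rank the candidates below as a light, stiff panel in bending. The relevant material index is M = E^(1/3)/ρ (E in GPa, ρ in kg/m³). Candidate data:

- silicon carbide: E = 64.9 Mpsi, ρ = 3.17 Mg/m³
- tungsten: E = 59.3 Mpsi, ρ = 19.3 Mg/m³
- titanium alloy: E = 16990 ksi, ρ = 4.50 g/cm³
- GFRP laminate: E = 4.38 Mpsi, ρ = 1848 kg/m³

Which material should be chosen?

Normalizing units and computing the index:
  silicon carbide: E = 447.5 GPa, ρ = 3170 kg/m³
  tungsten: E = 408.9 GPa, ρ = 19300 kg/m³
  titanium alloy: E = 117.1 GPa, ρ = 4500 kg/m³
  GFRP laminate: E = 30.20 GPa, ρ = 1848 kg/m³
  silicon carbide: M = 2.41×10⁻³
  GFRP laminate: M = 1.69×10⁻³
  titanium alloy: M = 1.09×10⁻³
  tungsten: M = 0.385×10⁻³
Silicon carbide ranks first.

silicon carbide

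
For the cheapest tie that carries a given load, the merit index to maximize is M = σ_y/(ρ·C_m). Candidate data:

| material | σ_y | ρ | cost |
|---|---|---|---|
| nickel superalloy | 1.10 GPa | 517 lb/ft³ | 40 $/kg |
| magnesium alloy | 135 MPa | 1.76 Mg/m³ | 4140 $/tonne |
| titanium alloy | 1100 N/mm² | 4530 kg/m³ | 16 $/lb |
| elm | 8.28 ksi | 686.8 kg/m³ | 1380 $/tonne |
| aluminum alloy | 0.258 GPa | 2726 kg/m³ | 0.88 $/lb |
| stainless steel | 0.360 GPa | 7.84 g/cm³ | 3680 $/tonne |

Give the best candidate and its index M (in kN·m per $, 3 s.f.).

Putting every candidate on a common basis:
  nickel superalloy: σ_y = 1100 MPa, ρ = 8282 kg/m³, cost = 40.00 $/kg
  magnesium alloy: σ_y = 135.0 MPa, ρ = 1760 kg/m³, cost = 4.140 $/kg
  titanium alloy: σ_y = 1100 MPa, ρ = 4530 kg/m³, cost = 35.27 $/kg
  elm: σ_y = 57.09 MPa, ρ = 686.8 kg/m³, cost = 1.380 $/kg
  aluminum alloy: σ_y = 258.0 MPa, ρ = 2726 kg/m³, cost = 1.940 $/kg
  stainless steel: σ_y = 360.0 MPa, ρ = 7840 kg/m³, cost = 3.680 $/kg
  elm: M = 60.2 kN·m per $
  aluminum alloy: M = 48.8 kN·m per $
  magnesium alloy: M = 18.5 kN·m per $
  stainless steel: M = 12.5 kN·m per $
  titanium alloy: M = 6.88 kN·m per $
  nickel superalloy: M = 3.32 kN·m per $
The maximum is for elm.

elm, M = 60.2 kN·m per $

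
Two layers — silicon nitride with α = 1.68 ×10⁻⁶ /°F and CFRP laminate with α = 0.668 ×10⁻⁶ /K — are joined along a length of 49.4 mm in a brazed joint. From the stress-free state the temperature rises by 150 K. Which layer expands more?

silicon nitride: α = 1.68×10⁻⁶/°F × 9/5 = 3.02×10⁻⁶/K.
α(silicon nitride) = 3.02×10⁻⁶/K vs α(CFRP laminate) = 0.668×10⁻⁶/K.
Higher α expands more for the same ΔT: silicon nitride.

silicon nitride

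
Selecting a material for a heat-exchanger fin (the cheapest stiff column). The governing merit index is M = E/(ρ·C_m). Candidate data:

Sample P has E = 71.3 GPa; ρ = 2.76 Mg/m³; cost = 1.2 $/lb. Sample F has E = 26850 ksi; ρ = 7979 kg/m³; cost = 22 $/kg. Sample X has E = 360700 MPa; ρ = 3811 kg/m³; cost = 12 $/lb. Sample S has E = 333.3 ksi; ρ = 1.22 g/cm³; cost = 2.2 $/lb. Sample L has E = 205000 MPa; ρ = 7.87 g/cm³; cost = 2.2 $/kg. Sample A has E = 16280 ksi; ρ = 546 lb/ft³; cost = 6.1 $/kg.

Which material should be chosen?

sample L

Putting every candidate on a common basis:
  sample P: E = 71.30 GPa, ρ = 2760 kg/m³, cost = 2.646 $/kg
  sample F: E = 185.1 GPa, ρ = 7979 kg/m³, cost = 22.00 $/kg
  sample X: E = 360.7 GPa, ρ = 3811 kg/m³, cost = 26.46 $/kg
  sample S: E = 2.298 GPa, ρ = 1220 kg/m³, cost = 4.850 $/kg
  sample L: E = 205.0 GPa, ρ = 7870 kg/m³, cost = 2.200 $/kg
  sample A: E = 112.2 GPa, ρ = 8746 kg/m³, cost = 6.100 $/kg
  sample L: M = 11.8 MN·m per $
  sample P: M = 9.77 MN·m per $
  sample X: M = 3.58 MN·m per $
  sample A: M = 2.10 MN·m per $
  sample F: M = 1.05 MN·m per $
  sample S: M = 0.388 MN·m per $
Sample L has the largest M.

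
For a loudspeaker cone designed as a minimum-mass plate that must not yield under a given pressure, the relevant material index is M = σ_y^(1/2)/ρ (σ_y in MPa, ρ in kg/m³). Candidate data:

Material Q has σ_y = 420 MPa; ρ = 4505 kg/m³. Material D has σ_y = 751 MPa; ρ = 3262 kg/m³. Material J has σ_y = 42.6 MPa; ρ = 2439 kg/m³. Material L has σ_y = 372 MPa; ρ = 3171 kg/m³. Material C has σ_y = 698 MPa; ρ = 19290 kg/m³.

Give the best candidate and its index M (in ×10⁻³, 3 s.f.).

Computing M directly (units already consistent):
  material D: M = 8.40×10⁻³
  material L: M = 6.08×10⁻³
  material Q: M = 4.55×10⁻³
  material J: M = 2.68×10⁻³
  material C: M = 1.37×10⁻³
Material D has the largest M.

material D, M = 8.40×10⁻³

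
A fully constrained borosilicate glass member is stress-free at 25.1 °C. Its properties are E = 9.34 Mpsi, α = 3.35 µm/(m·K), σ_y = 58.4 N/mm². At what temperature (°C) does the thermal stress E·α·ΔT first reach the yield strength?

E = 9.34 Mpsi = 64.40 GPa.
σ_y = 58.4 N/mm² = 58.40 MPa.
E·α·ΔT = 58.40 MPa ⇒ ΔT = 58.40 / (64.40×10³ × 3.35×10⁻⁶) = 270.7 K.
T = 25.1 + 270.7 = 295.8 °C.

296 °C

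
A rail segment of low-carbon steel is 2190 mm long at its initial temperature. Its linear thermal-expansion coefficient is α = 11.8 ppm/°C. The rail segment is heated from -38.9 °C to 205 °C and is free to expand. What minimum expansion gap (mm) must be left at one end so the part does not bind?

ΔT = 205 − (-38.9) = 243.9 K.
ΔL = α·L₀·ΔT = 11.8×10⁻⁶ × 2190 mm × 243.9 K = 6.30 mm.

6.30 mm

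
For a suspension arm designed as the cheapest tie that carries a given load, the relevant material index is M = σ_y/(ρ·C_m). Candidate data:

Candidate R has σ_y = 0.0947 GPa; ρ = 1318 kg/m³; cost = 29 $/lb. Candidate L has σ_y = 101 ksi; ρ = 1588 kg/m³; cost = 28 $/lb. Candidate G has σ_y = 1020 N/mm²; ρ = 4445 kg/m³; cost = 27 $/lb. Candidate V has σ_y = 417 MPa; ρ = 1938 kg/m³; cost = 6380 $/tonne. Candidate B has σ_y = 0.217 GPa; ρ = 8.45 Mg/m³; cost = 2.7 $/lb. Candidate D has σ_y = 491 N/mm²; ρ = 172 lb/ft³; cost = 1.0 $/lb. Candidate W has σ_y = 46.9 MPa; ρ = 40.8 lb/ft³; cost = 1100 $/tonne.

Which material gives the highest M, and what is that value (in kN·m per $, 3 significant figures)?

Convert each candidate to consistent units, then evaluate M:
  candidate R: σ_y = 94.70 MPa, ρ = 1318 kg/m³, cost = 63.93 $/kg
  candidate L: σ_y = 696.4 MPa, ρ = 1588 kg/m³, cost = 61.73 $/kg
  candidate G: σ_y = 1020 MPa, ρ = 4445 kg/m³, cost = 59.52 $/kg
  candidate V: σ_y = 417.0 MPa, ρ = 1938 kg/m³, cost = 6.380 $/kg
  candidate B: σ_y = 217.0 MPa, ρ = 8450 kg/m³, cost = 5.952 $/kg
  candidate D: σ_y = 491.0 MPa, ρ = 2755 kg/m³, cost = 2.205 $/kg
  candidate W: σ_y = 46.90 MPa, ρ = 653.6 kg/m³, cost = 1.100 $/kg
  candidate D: M = 80.8 kN·m per $
  candidate W: M = 65.2 kN·m per $
  candidate V: M = 33.7 kN·m per $
  candidate L: M = 7.10 kN·m per $
  candidate B: M = 4.31 kN·m per $
  candidate G: M = 3.86 kN·m per $
  candidate R: M = 1.12 kN·m per $
Candidate D ranks first.

candidate D, M = 80.8 kN·m per $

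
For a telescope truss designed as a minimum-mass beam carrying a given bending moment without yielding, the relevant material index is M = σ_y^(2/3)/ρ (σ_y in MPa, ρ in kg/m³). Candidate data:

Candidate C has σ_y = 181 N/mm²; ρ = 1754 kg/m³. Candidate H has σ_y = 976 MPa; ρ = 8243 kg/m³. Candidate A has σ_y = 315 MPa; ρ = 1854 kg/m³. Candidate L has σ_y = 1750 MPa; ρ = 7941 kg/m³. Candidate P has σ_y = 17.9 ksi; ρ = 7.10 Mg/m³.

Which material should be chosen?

Putting every candidate on a common basis:
  candidate C: σ_y = 181.0 MPa, ρ = 1754 kg/m³
  candidate H: σ_y = 976.0 MPa, ρ = 8243 kg/m³
  candidate A: σ_y = 315.0 MPa, ρ = 1854 kg/m³
  candidate L: σ_y = 1750 MPa, ρ = 7941 kg/m³
  candidate P: σ_y = 123.4 MPa, ρ = 7100 kg/m³
  candidate A: M = 25.0×10⁻³
  candidate L: M = 18.3×10⁻³
  candidate C: M = 18.2×10⁻³
  candidate H: M = 11.9×10⁻³
  candidate P: M = 3.49×10⁻³
Candidate A has the largest M.

candidate A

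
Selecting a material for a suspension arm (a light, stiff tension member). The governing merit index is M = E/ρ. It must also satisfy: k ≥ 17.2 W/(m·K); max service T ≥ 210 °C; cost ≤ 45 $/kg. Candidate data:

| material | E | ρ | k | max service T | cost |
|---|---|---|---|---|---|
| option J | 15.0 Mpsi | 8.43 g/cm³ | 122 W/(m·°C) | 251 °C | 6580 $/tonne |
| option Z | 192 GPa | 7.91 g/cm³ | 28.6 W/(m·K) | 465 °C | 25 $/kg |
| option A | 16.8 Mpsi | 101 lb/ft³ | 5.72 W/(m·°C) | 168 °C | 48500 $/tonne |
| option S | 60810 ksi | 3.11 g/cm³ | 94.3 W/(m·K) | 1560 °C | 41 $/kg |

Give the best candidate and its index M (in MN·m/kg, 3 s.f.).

option S, M = 135 MN·m/kg

Screen on constraints: k ≥ 17.2 W/(m·K); max service T ≥ 210 °C; cost ≤ 45 $/kg. Survivors: option J, option Z, option S.
In SI units:
  option J: E = 103.4 GPa, ρ = 8430 kg/m³
  option Z: E = 192.0 GPa, ρ = 7910 kg/m³
  option S: E = 419.3 GPa, ρ = 3110 kg/m³
  option S: M = 135 MN·m/kg
  option Z: M = 24.3 MN·m/kg
  option J: M = 12.3 MN·m/kg
Option S has the largest M.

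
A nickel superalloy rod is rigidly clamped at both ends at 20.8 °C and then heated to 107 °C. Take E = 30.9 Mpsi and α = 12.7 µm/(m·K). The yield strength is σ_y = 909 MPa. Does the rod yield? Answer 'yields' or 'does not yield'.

does not yield

E = 30.9 Mpsi = 213.0 GPa.
ΔT = 86.20 K. Constrained thermal stress σ = E·α·ΔT = 213.0×10³ MPa × 12.7×10⁻⁶ × 86.20 = 233 MPa (compressive).
Compare to σ_y = 909 MPa: σ < σ_y, so it does not yield.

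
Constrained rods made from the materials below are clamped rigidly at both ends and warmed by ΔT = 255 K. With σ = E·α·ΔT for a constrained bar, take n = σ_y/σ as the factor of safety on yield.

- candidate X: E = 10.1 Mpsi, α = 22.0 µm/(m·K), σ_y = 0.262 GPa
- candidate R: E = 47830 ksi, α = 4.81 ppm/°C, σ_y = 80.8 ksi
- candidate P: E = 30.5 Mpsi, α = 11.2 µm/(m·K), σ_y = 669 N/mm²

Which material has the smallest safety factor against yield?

candidate X

In consistent units (E in GPa, α in ×10⁻⁶/K, σ_y in MPa):
  candidate X: E = 69.64, α = 22.0, σ_y = 262.0 → σ = 391 MPa, n = 0.671
  candidate R: E = 329.8, α = 4.81, σ_y = 557.1 → σ = 404 MPa, n = 1.38
  candidate P: E = 210.3, α = 11.2, σ_y = 669.0 → σ = 601 MPa, n = 1.11
Smallest n: candidate X with n = 0.671.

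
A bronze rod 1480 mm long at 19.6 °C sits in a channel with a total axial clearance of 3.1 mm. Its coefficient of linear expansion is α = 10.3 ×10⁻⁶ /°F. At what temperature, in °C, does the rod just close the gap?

α = 10.3×10⁻⁶/°F × 9/5 = 18.5×10⁻⁶/K.
α·L₀·ΔT = 3.1 mm ⇒ ΔT = 3.1 / (18.5×10⁻⁶ × 1480.0) = 113.0 K.
T = 19.6 + 113.0 = 132.6 °C.

133 °C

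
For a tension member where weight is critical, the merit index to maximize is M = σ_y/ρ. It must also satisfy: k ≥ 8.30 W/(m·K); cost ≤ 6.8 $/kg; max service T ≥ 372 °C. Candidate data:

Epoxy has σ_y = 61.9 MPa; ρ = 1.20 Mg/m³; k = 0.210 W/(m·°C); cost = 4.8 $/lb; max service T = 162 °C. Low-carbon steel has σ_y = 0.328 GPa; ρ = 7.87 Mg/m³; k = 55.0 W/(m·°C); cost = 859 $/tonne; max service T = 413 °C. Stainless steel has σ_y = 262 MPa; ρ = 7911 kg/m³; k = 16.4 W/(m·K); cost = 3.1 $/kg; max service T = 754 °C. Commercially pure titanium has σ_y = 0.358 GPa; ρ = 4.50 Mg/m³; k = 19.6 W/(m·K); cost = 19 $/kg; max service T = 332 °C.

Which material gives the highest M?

low-carbon steel

Screen on constraints: k ≥ 8.30 W/(m·K); cost ≤ 6.8 $/kg; max service T ≥ 372 °C. Survivors: low-carbon steel, stainless steel.
After converting to SI:
  low-carbon steel: σ_y = 328.0 MPa, ρ = 7870 kg/m³
  stainless steel: σ_y = 262.0 MPa, ρ = 7911 kg/m³
  low-carbon steel: M = 41.7 kN·m/kg
  stainless steel: M = 33.1 kN·m/kg
Low-carbon steel ranks first.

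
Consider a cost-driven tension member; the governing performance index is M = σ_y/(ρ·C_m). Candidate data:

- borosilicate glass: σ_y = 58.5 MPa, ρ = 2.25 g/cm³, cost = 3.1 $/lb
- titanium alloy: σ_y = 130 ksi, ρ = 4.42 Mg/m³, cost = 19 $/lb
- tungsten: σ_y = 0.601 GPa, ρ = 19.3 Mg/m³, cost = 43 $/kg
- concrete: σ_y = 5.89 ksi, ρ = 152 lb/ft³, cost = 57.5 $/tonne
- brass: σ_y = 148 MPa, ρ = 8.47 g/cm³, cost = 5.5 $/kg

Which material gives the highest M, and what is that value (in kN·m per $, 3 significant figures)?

In SI units:
  borosilicate glass: σ_y = 58.50 MPa, ρ = 2250 kg/m³, cost = 6.834 $/kg
  titanium alloy: σ_y = 896.3 MPa, ρ = 4420 kg/m³, cost = 41.89 $/kg
  tungsten: σ_y = 601.0 MPa, ρ = 19300 kg/m³, cost = 43.00 $/kg
  concrete: σ_y = 40.61 MPa, ρ = 2435 kg/m³, cost = 0.05750 $/kg
  brass: σ_y = 148.0 MPa, ρ = 8470 kg/m³, cost = 5.500 $/kg
  concrete: M = 290 kN·m per $
  titanium alloy: M = 4.84 kN·m per $
  borosilicate glass: M = 3.80 kN·m per $
  brass: M = 3.18 kN·m per $
  tungsten: M = 0.724 kN·m per $
Concrete has the largest M.

concrete, M = 290 kN·m per $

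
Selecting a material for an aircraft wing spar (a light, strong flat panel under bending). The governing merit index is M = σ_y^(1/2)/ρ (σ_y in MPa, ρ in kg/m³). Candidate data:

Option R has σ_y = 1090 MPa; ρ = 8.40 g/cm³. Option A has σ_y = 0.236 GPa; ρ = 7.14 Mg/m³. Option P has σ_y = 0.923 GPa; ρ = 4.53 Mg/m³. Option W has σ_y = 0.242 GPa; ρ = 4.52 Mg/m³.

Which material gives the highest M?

In SI units:
  option R: σ_y = 1090 MPa, ρ = 8400 kg/m³
  option A: σ_y = 236.0 MPa, ρ = 7140 kg/m³
  option P: σ_y = 923.0 MPa, ρ = 4530 kg/m³
  option W: σ_y = 242.0 MPa, ρ = 4520 kg/m³
  option P: M = 6.71×10⁻³
  option R: M = 3.93×10⁻³
  option W: M = 3.44×10⁻³
  option A: M = 2.15×10⁻³
Option P ranks first.

option P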